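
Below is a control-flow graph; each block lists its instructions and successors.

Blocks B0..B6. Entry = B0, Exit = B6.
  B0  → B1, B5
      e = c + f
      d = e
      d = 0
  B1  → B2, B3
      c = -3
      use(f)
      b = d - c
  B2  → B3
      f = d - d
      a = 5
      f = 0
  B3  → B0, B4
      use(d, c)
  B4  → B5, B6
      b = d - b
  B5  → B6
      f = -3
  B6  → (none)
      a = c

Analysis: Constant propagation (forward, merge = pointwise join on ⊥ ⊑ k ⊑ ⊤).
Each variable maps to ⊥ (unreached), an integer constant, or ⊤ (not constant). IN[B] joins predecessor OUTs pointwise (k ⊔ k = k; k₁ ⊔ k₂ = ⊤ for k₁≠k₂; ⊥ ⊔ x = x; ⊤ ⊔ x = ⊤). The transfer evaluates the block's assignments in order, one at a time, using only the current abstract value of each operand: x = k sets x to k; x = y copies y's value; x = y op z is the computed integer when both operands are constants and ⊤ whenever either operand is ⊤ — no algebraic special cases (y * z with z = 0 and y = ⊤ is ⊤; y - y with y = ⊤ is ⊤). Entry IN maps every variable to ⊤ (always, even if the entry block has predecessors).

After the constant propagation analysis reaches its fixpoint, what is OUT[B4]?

Converged values:
  B0:   IN=(all ⊤)   OUT={d:0; rest ⊤}
  B1:   IN={d:0; rest ⊤}   OUT={b:3, c:-3, d:0; rest ⊤}
  B2:   IN={b:3, c:-3, d:0; rest ⊤}   OUT={a:5, b:3, c:-3, d:0, f:0; rest ⊤}
  B3:   IN={b:3, c:-3, d:0; rest ⊤}   OUT={b:3, c:-3, d:0; rest ⊤}
  B4:   IN={b:3, c:-3, d:0; rest ⊤}   OUT={b:-3, c:-3, d:0; rest ⊤}
  B5:   IN={d:0; rest ⊤}   OUT={d:0, f:-3; rest ⊤}
  B6:   IN={d:0; rest ⊤}   OUT={d:0; rest ⊤}

Merge at B4: IN[B4] = OUT[B3] = {a: ⊤, b: 3, c: -3, d: 0, e: ⊤, f: ⊤}
Applying B4's transfer function to that IN value gives OUT[B4] (row B4 above).

Answer: {a: ⊤, b: -3, c: -3, d: 0, e: ⊤, f: ⊤}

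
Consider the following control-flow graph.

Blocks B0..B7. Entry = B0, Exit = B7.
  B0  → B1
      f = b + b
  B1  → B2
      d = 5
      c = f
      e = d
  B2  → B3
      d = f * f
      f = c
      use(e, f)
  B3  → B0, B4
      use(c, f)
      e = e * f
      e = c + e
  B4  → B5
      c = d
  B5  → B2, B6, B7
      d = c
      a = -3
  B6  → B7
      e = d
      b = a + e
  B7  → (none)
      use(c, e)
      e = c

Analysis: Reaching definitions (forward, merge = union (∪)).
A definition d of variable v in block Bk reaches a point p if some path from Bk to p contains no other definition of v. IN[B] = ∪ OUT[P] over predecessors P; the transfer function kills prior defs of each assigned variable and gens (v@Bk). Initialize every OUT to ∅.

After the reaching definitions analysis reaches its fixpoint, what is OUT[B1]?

Fixpoint table:
  B0:  IN={a@B5, c@B1, c@B4, d@B2, e@B3, f@B2}  OUT={a@B5, c@B1, c@B4, d@B2, e@B3, f@B0}
  B1:  IN={a@B5, c@B1, c@B4, d@B2, e@B3, f@B0}  OUT={a@B5, c@B1, d@B1, e@B1, f@B0}
  B2:  IN={a@B5, c@B1, c@B4, d@B1, d@B5, e@B1, e@B3, f@B0, f@B2}  OUT={a@B5, c@B1, c@B4, d@B2, e@B1, e@B3, f@B2}
  B3:  IN={a@B5, c@B1, c@B4, d@B2, e@B1, e@B3, f@B2}  OUT={a@B5, c@B1, c@B4, d@B2, e@B3, f@B2}
  B4:  IN={a@B5, c@B1, c@B4, d@B2, e@B3, f@B2}  OUT={a@B5, c@B4, d@B2, e@B3, f@B2}
  B5:  IN={a@B5, c@B4, d@B2, e@B3, f@B2}  OUT={a@B5, c@B4, d@B5, e@B3, f@B2}
  B6:  IN={a@B5, c@B4, d@B5, e@B3, f@B2}  OUT={a@B5, b@B6, c@B4, d@B5, e@B6, f@B2}
  B7:  IN={a@B5, b@B6, c@B4, d@B5, e@B3, e@B6, f@B2}  OUT={a@B5, b@B6, c@B4, d@B5, e@B7, f@B2}

Merge at B1: IN[B1] = OUT[B0] = {a@B5, c@B1, c@B4, d@B2, e@B3, f@B0}
Applying B1's transfer function to that IN value gives OUT[B1] (row B1 above).

Answer: {a@B5, c@B1, d@B1, e@B1, f@B0}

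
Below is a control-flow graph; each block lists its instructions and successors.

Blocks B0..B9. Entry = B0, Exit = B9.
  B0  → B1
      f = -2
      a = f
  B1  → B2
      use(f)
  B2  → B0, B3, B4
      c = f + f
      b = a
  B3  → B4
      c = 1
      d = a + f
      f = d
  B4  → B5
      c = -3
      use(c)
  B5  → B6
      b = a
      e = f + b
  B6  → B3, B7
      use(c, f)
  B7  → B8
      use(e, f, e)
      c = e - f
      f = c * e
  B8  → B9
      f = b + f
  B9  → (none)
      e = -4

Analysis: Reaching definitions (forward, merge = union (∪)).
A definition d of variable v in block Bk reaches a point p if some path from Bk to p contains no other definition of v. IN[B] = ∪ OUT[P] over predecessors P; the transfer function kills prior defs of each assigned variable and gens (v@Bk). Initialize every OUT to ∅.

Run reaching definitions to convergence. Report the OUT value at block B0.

Per-block solution:
  B0:  IN={a@B0, b@B2, c@B2, f@B0}  OUT={a@B0, b@B2, c@B2, f@B0}
  B1:  IN={a@B0, b@B2, c@B2, f@B0}  OUT={a@B0, b@B2, c@B2, f@B0}
  B2:  IN={a@B0, b@B2, c@B2, f@B0}  OUT={a@B0, b@B2, c@B2, f@B0}
  B3:  IN={a@B0, b@B2, b@B5, c@B2, c@B4, d@B3, e@B5, f@B0, f@B3}  OUT={a@B0, b@B2, b@B5, c@B3, d@B3, e@B5, f@B3}
  B4:  IN={a@B0, b@B2, b@B5, c@B2, c@B3, d@B3, e@B5, f@B0, f@B3}  OUT={a@B0, b@B2, b@B5, c@B4, d@B3, e@B5, f@B0, f@B3}
  B5:  IN={a@B0, b@B2, b@B5, c@B4, d@B3, e@B5, f@B0, f@B3}  OUT={a@B0, b@B5, c@B4, d@B3, e@B5, f@B0, f@B3}
  B6:  IN={a@B0, b@B5, c@B4, d@B3, e@B5, f@B0, f@B3}  OUT={a@B0, b@B5, c@B4, d@B3, e@B5, f@B0, f@B3}
  B7:  IN={a@B0, b@B5, c@B4, d@B3, e@B5, f@B0, f@B3}  OUT={a@B0, b@B5, c@B7, d@B3, e@B5, f@B7}
  B8:  IN={a@B0, b@B5, c@B7, d@B3, e@B5, f@B7}  OUT={a@B0, b@B5, c@B7, d@B3, e@B5, f@B8}
  B9:  IN={a@B0, b@B5, c@B7, d@B3, e@B5, f@B8}  OUT={a@B0, b@B5, c@B7, d@B3, e@B9, f@B8}

Merge at B0 (entry node, so the boundary value {} is joined with the incoming edge(s)): IN[B0] = {} ⊔ OUT[B2] = {a@B0, b@B2, c@B2, f@B0}
Applying B0's transfer function to that IN value gives OUT[B0] (row B0 above).

Answer: {a@B0, b@B2, c@B2, f@B0}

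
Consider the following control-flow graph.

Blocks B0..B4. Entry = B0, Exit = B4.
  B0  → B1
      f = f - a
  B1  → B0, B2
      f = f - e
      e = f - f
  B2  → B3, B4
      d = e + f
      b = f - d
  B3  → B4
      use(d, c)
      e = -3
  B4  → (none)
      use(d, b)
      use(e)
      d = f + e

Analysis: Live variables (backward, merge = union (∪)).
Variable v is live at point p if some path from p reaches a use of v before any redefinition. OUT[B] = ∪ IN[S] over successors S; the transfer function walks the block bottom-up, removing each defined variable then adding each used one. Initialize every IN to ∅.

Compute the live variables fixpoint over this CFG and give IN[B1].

Answer: {a, c, e, f}

Working:
Fixpoint table:
  B0:  IN={a, c, e, f}  OUT={a, c, e, f}
  B1:  IN={a, c, e, f}  OUT={a, c, e, f}
  B2:  IN={c, e, f}  OUT={b, c, d, e, f}
  B3:  IN={b, c, d, f}  OUT={b, d, e, f}
  B4:  IN={b, d, e, f}  OUT={}

Merge at B1: OUT[B1] = IN[B0] ⊔ IN[B2] = {a, c, e, f}
Applying B1's transfer function to that OUT value gives IN[B1] (row B1 above).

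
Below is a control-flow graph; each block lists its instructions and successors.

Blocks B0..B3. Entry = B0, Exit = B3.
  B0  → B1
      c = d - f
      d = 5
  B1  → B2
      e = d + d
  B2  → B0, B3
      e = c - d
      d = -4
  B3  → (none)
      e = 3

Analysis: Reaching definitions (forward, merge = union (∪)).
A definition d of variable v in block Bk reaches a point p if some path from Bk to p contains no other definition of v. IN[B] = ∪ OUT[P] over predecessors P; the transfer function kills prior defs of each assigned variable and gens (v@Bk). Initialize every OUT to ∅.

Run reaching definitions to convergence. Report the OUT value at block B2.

Fixpoint table:
  B0: | IN={c@B0, d@B2, e@B2} | OUT={c@B0, d@B0, e@B2}
  B1: | IN={c@B0, d@B0, e@B2} | OUT={c@B0, d@B0, e@B1}
  B2: | IN={c@B0, d@B0, e@B1} | OUT={c@B0, d@B2, e@B2}
  B3: | IN={c@B0, d@B2, e@B2} | OUT={c@B0, d@B2, e@B3}

Merge at B2: IN[B2] = OUT[B1] = {c@B0, d@B0, e@B1}
Applying B2's transfer function to that IN value gives OUT[B2] (row B2 above).

Answer: {c@B0, d@B2, e@B2}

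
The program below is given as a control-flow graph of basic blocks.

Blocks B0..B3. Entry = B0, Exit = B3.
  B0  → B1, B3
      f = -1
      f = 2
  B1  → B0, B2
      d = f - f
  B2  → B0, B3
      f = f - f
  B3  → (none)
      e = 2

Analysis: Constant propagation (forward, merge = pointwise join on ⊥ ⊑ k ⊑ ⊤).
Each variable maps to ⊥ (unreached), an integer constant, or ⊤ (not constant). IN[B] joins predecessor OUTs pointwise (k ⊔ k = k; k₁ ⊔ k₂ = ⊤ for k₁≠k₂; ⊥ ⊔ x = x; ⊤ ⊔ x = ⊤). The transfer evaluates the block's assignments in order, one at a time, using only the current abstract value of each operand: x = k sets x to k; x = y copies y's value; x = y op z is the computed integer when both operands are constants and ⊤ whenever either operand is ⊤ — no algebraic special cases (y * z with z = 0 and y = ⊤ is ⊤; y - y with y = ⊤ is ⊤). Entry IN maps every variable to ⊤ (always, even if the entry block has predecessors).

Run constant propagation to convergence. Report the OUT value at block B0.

Per-block solution:
  B0:  IN=(all ⊤)  OUT={f:2; rest ⊤}
  B1:  IN={f:2; rest ⊤}  OUT={d:0, f:2; rest ⊤}
  B2:  IN={d:0, f:2; rest ⊤}  OUT={d:0, f:0; rest ⊤}
  B3:  IN=(all ⊤)  OUT={e:2; rest ⊤}

Merge at B0 (entry node, so the boundary value (all ⊤) is joined with the incoming edge(s)): IN[B0] = (all ⊤) ⊔ OUT[B1] ⊔ OUT[B2] = {a: ⊤, b: ⊤, c: ⊤, d: ⊤, e: ⊤, f: ⊤}
Applying B0's transfer function to that IN value gives OUT[B0] (row B0 above).

Answer: {a: ⊤, b: ⊤, c: ⊤, d: ⊤, e: ⊤, f: 2}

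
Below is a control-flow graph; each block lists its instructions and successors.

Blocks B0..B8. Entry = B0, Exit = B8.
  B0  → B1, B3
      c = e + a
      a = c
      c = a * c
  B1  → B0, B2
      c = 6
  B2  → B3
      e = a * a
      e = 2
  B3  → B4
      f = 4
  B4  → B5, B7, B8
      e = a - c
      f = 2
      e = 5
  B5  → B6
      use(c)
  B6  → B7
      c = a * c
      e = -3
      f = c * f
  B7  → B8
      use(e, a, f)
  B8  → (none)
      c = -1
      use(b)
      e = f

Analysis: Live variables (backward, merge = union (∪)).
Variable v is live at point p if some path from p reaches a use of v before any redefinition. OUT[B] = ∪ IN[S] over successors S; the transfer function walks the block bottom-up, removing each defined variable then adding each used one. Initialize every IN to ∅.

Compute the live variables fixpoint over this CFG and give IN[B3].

Answer: {a, b, c}

Derivation:
Fixpoint table:
  B0: | IN={a, b, e} | OUT={a, b, c, e}
  B1: | IN={a, b, e} | OUT={a, b, c, e}
  B2: | IN={a, b, c} | OUT={a, b, c}
  B3: | IN={a, b, c} | OUT={a, b, c}
  B4: | IN={a, b, c} | OUT={a, b, c, e, f}
  B5: | IN={a, b, c, f} | OUT={a, b, c, f}
  B6: | IN={a, b, c, f} | OUT={a, b, e, f}
  B7: | IN={a, b, e, f} | OUT={b, f}
  B8: | IN={b, f} | OUT={}

Merge at B3: OUT[B3] = IN[B4] = {a, b, c}
Applying B3's transfer function to that OUT value gives IN[B3] (row B3 above).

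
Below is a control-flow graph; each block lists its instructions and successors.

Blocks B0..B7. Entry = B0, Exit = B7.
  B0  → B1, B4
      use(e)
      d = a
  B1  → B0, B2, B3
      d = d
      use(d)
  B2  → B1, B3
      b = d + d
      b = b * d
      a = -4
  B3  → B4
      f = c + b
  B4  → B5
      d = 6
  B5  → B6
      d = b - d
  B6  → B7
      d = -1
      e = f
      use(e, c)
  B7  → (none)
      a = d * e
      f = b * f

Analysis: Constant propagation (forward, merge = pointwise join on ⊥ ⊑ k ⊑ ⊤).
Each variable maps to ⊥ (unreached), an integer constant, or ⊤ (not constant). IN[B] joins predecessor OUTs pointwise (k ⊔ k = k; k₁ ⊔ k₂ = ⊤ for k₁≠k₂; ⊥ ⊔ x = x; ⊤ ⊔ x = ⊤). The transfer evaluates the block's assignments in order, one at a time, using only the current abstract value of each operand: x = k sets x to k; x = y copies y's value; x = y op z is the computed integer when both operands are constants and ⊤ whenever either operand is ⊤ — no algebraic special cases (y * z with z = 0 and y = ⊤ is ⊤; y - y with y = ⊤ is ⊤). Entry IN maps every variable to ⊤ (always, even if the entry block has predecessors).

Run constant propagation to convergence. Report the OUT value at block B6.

Answer: {a: ⊤, b: ⊤, c: ⊤, d: -1, e: ⊤, f: ⊤}

Trace:
Fixpoint table:
  B0: | IN=(all ⊤) | OUT=(all ⊤)
  B1: | IN=(all ⊤) | OUT=(all ⊤)
  B2: | IN=(all ⊤) | OUT={a:-4; rest ⊤}
  B3: | IN=(all ⊤) | OUT=(all ⊤)
  B4: | IN=(all ⊤) | OUT={d:6; rest ⊤}
  B5: | IN={d:6; rest ⊤} | OUT=(all ⊤)
  B6: | IN=(all ⊤) | OUT={d:-1; rest ⊤}
  B7: | IN={d:-1; rest ⊤} | OUT={d:-1; rest ⊤}

Merge at B6: IN[B6] = OUT[B5] = {a: ⊤, b: ⊤, c: ⊤, d: ⊤, e: ⊤, f: ⊤}
Applying B6's transfer function to that IN value gives OUT[B6] (row B6 above).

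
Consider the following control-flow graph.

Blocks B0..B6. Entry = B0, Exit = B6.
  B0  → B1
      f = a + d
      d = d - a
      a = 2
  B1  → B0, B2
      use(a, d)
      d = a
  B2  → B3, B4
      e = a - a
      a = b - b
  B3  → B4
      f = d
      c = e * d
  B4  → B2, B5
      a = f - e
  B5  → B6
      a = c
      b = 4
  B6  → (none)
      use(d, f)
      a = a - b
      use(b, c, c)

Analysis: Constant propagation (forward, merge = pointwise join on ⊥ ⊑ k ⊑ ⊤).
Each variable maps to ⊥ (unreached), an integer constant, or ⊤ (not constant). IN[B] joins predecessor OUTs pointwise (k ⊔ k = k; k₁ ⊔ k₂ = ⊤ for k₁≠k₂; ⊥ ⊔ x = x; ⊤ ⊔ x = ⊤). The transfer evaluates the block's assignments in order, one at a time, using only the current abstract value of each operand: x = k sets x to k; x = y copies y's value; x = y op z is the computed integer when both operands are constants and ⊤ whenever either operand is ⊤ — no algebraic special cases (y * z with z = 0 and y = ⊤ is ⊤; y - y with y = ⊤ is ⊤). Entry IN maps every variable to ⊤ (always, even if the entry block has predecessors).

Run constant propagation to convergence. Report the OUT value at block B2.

Converged values:
  B0: | IN=(all ⊤) | OUT={a:2; rest ⊤}
  B1: | IN={a:2; rest ⊤} | OUT={a:2, d:2; rest ⊤}
  B2: | IN={d:2; rest ⊤} | OUT={d:2; rest ⊤}
  B3: | IN={d:2; rest ⊤} | OUT={d:2, f:2; rest ⊤}
  B4: | IN={d:2; rest ⊤} | OUT={d:2; rest ⊤}
  B5: | IN={d:2; rest ⊤} | OUT={b:4, d:2; rest ⊤}
  B6: | IN={b:4, d:2; rest ⊤} | OUT={b:4, d:2; rest ⊤}

Merge at B2: IN[B2] = OUT[B1] ⊔ OUT[B4] = {a: ⊤, b: ⊤, c: ⊤, d: 2, e: ⊤, f: ⊤}
Applying B2's transfer function to that IN value gives OUT[B2] (row B2 above).

Answer: {a: ⊤, b: ⊤, c: ⊤, d: 2, e: ⊤, f: ⊤}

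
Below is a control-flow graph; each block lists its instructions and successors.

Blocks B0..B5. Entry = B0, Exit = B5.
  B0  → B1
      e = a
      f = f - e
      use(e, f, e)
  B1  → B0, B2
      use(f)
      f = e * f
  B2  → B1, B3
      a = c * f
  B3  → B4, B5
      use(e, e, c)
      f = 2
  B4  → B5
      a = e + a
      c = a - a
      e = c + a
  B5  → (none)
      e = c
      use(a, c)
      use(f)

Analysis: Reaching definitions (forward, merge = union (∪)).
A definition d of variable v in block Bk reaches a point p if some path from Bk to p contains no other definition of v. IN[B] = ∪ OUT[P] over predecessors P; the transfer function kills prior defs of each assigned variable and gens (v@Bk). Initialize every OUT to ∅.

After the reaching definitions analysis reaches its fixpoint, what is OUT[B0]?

Answer: {a@B2, e@B0, f@B0}

Trace:
Fixpoint table:
  B0:  IN={a@B2, e@B0, f@B1}  OUT={a@B2, e@B0, f@B0}
  B1:  IN={a@B2, e@B0, f@B0, f@B1}  OUT={a@B2, e@B0, f@B1}
  B2:  IN={a@B2, e@B0, f@B1}  OUT={a@B2, e@B0, f@B1}
  B3:  IN={a@B2, e@B0, f@B1}  OUT={a@B2, e@B0, f@B3}
  B4:  IN={a@B2, e@B0, f@B3}  OUT={a@B4, c@B4, e@B4, f@B3}
  B5:  IN={a@B2, a@B4, c@B4, e@B0, e@B4, f@B3}  OUT={a@B2, a@B4, c@B4, e@B5, f@B3}

Merge at B0 (entry node, so the boundary value {} is joined with the incoming edge(s)): IN[B0] = {} ⊔ OUT[B1] = {a@B2, e@B0, f@B1}
Applying B0's transfer function to that IN value gives OUT[B0] (row B0 above).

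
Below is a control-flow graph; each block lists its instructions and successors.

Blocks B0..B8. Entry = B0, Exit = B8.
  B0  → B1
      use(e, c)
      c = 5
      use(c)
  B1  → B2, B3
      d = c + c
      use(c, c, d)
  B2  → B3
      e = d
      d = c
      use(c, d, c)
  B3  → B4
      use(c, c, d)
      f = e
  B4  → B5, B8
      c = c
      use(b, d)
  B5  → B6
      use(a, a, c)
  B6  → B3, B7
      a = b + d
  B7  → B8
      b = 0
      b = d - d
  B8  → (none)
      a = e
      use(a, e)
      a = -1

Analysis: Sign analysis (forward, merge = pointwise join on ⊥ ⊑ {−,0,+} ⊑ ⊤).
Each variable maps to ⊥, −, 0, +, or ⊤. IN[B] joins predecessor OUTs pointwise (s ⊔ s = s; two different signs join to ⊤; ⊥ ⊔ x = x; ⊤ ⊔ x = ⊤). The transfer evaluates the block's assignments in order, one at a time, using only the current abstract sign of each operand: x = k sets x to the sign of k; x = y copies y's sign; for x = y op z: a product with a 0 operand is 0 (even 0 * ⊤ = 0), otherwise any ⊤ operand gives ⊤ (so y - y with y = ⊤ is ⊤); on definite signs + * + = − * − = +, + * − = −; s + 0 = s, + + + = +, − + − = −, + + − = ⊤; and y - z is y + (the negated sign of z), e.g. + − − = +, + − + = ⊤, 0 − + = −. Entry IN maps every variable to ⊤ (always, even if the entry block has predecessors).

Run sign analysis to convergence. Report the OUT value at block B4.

Converged values:
  B0:  IN=(all ⊤)  OUT={c:+; rest ⊤}
  B1:  IN={c:+; rest ⊤}  OUT={c:+, d:+; rest ⊤}
  B2:  IN={c:+, d:+; rest ⊤}  OUT={c:+, d:+, e:+; rest ⊤}
  B3:  IN={c:+, d:+; rest ⊤}  OUT={c:+, d:+; rest ⊤}
  B4:  IN={c:+, d:+; rest ⊤}  OUT={c:+, d:+; rest ⊤}
  B5:  IN={c:+, d:+; rest ⊤}  OUT={c:+, d:+; rest ⊤}
  B6:  IN={c:+, d:+; rest ⊤}  OUT={c:+, d:+; rest ⊤}
  B7:  IN={c:+, d:+; rest ⊤}  OUT={c:+, d:+; rest ⊤}
  B8:  IN={c:+, d:+; rest ⊤}  OUT={a:-, c:+, d:+; rest ⊤}

Merge at B4: IN[B4] = OUT[B3] = {a: ⊤, b: ⊤, c: +, d: +, e: ⊤, f: ⊤}
Applying B4's transfer function to that IN value gives OUT[B4] (row B4 above).

Answer: {a: ⊤, b: ⊤, c: +, d: +, e: ⊤, f: ⊤}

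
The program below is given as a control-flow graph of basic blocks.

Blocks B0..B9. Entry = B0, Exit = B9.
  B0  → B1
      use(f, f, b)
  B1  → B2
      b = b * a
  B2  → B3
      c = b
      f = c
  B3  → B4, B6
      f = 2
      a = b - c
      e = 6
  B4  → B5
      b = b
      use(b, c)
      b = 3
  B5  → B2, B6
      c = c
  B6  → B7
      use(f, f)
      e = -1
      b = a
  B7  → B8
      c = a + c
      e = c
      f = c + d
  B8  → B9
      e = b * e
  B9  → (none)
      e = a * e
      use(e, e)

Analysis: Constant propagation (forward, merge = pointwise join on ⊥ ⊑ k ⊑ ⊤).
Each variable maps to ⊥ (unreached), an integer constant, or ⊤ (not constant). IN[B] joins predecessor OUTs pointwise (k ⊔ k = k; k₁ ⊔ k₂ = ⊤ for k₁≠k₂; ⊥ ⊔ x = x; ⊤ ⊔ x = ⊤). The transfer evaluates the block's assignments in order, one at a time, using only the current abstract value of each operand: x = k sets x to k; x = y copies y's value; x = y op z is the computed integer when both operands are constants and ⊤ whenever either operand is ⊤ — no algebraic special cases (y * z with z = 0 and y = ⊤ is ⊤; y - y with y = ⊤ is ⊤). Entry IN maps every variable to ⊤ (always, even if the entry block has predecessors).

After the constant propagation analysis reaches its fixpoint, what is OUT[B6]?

Answer: {a: ⊤, b: ⊤, c: ⊤, d: ⊤, e: -1, f: 2}

Trace:
Per-block solution:
  B0:   IN=(all ⊤)   OUT=(all ⊤)
  B1:   IN=(all ⊤)   OUT=(all ⊤)
  B2:   IN=(all ⊤)   OUT=(all ⊤)
  B3:   IN=(all ⊤)   OUT={e:6, f:2; rest ⊤}
  B4:   IN={e:6, f:2; rest ⊤}   OUT={b:3, e:6, f:2; rest ⊤}
  B5:   IN={b:3, e:6, f:2; rest ⊤}   OUT={b:3, e:6, f:2; rest ⊤}
  B6:   IN={e:6, f:2; rest ⊤}   OUT={e:-1, f:2; rest ⊤}
  B7:   IN={e:-1, f:2; rest ⊤}   OUT=(all ⊤)
  B8:   IN=(all ⊤)   OUT=(all ⊤)
  B9:   IN=(all ⊤)   OUT=(all ⊤)

Merge at B6: IN[B6] = OUT[B3] ⊔ OUT[B5] = {a: ⊤, b: ⊤, c: ⊤, d: ⊤, e: 6, f: 2}
Applying B6's transfer function to that IN value gives OUT[B6] (row B6 above).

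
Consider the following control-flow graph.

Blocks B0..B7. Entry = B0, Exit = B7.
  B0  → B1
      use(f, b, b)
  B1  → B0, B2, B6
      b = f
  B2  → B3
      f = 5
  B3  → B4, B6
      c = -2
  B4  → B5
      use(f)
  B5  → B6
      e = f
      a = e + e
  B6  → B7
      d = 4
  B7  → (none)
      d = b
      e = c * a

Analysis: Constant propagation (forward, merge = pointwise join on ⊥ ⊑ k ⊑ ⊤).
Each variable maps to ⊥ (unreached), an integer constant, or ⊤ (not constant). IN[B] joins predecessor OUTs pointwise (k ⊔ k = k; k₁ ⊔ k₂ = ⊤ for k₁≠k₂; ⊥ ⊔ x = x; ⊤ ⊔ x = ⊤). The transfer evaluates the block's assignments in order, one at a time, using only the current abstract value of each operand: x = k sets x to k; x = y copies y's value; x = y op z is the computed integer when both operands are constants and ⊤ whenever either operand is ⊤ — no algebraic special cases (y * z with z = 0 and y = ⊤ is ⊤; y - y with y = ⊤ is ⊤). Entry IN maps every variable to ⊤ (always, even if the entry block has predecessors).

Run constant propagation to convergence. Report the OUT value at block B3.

Converged values:
  B0:  IN=(all ⊤)  OUT=(all ⊤)
  B1:  IN=(all ⊤)  OUT=(all ⊤)
  B2:  IN=(all ⊤)  OUT={f:5; rest ⊤}
  B3:  IN={f:5; rest ⊤}  OUT={c:-2, f:5; rest ⊤}
  B4:  IN={c:-2, f:5; rest ⊤}  OUT={c:-2, f:5; rest ⊤}
  B5:  IN={c:-2, f:5; rest ⊤}  OUT={a:10, c:-2, e:5, f:5; rest ⊤}
  B6:  IN=(all ⊤)  OUT={d:4; rest ⊤}
  B7:  IN={d:4; rest ⊤}  OUT=(all ⊤)

Merge at B3: IN[B3] = OUT[B2] = {a: ⊤, b: ⊤, c: ⊤, d: ⊤, e: ⊤, f: 5}
Applying B3's transfer function to that IN value gives OUT[B3] (row B3 above).

Answer: {a: ⊤, b: ⊤, c: -2, d: ⊤, e: ⊤, f: 5}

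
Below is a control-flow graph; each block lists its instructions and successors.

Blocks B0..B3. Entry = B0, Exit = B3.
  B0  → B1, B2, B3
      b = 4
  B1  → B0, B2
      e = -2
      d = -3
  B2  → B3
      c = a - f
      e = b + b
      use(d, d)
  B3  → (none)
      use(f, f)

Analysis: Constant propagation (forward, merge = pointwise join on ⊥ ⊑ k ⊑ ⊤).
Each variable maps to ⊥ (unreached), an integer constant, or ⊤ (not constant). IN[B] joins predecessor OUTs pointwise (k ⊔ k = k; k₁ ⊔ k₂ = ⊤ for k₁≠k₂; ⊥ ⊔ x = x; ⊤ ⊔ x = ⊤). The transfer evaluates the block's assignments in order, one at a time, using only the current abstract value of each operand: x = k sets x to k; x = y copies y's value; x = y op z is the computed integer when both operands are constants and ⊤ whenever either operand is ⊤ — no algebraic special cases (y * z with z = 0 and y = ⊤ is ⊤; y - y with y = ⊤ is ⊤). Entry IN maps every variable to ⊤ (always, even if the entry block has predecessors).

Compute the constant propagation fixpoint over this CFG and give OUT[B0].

Answer: {a: ⊤, b: 4, c: ⊤, d: ⊤, e: ⊤, f: ⊤}

Trace:
Fixpoint table:
  B0:  IN=(all ⊤)  OUT={b:4; rest ⊤}
  B1:  IN={b:4; rest ⊤}  OUT={b:4, d:-3, e:-2; rest ⊤}
  B2:  IN={b:4; rest ⊤}  OUT={b:4, e:8; rest ⊤}
  B3:  IN={b:4; rest ⊤}  OUT={b:4; rest ⊤}

Merge at B0 (entry node, so the boundary value (all ⊤) is joined with the incoming edge(s)): IN[B0] = (all ⊤) ⊔ OUT[B1] = {a: ⊤, b: ⊤, c: ⊤, d: ⊤, e: ⊤, f: ⊤}
Applying B0's transfer function to that IN value gives OUT[B0] (row B0 above).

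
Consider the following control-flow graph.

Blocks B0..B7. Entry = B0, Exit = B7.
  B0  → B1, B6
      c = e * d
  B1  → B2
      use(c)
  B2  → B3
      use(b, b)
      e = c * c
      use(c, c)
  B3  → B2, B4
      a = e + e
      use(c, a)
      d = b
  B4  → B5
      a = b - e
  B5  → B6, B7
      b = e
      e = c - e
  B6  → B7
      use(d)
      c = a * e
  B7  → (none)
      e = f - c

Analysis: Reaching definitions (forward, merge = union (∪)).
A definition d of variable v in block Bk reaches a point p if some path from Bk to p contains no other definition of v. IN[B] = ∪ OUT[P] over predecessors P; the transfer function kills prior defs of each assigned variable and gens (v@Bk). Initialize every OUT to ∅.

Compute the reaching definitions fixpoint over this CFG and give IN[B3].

Fixpoint table:
  B0:  IN={}  OUT={c@B0}
  B1:  IN={c@B0}  OUT={c@B0}
  B2:  IN={a@B3, c@B0, d@B3, e@B2}  OUT={a@B3, c@B0, d@B3, e@B2}
  B3:  IN={a@B3, c@B0, d@B3, e@B2}  OUT={a@B3, c@B0, d@B3, e@B2}
  B4:  IN={a@B3, c@B0, d@B3, e@B2}  OUT={a@B4, c@B0, d@B3, e@B2}
  B5:  IN={a@B4, c@B0, d@B3, e@B2}  OUT={a@B4, b@B5, c@B0, d@B3, e@B5}
  B6:  IN={a@B4, b@B5, c@B0, d@B3, e@B5}  OUT={a@B4, b@B5, c@B6, d@B3, e@B5}
  B7:  IN={a@B4, b@B5, c@B0, c@B6, d@B3, e@B5}  OUT={a@B4, b@B5, c@B0, c@B6, d@B3, e@B7}

Merge at B3: IN[B3] = OUT[B2] = {a@B3, c@B0, d@B3, e@B2}

Answer: {a@B3, c@B0, d@B3, e@B2}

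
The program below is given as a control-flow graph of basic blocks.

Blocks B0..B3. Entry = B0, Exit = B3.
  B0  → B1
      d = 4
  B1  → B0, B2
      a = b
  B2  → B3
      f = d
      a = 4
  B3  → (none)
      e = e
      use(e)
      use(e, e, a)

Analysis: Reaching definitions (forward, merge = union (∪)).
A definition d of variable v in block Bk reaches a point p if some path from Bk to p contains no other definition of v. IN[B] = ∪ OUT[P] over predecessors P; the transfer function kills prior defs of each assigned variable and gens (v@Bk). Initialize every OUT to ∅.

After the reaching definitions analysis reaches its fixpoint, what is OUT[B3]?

Fixpoint table:
  B0: | IN={a@B1, d@B0} | OUT={a@B1, d@B0}
  B1: | IN={a@B1, d@B0} | OUT={a@B1, d@B0}
  B2: | IN={a@B1, d@B0} | OUT={a@B2, d@B0, f@B2}
  B3: | IN={a@B2, d@B0, f@B2} | OUT={a@B2, d@B0, e@B3, f@B2}

Merge at B3: IN[B3] = OUT[B2] = {a@B2, d@B0, f@B2}
Applying B3's transfer function to that IN value gives OUT[B3] (row B3 above).

Answer: {a@B2, d@B0, e@B3, f@B2}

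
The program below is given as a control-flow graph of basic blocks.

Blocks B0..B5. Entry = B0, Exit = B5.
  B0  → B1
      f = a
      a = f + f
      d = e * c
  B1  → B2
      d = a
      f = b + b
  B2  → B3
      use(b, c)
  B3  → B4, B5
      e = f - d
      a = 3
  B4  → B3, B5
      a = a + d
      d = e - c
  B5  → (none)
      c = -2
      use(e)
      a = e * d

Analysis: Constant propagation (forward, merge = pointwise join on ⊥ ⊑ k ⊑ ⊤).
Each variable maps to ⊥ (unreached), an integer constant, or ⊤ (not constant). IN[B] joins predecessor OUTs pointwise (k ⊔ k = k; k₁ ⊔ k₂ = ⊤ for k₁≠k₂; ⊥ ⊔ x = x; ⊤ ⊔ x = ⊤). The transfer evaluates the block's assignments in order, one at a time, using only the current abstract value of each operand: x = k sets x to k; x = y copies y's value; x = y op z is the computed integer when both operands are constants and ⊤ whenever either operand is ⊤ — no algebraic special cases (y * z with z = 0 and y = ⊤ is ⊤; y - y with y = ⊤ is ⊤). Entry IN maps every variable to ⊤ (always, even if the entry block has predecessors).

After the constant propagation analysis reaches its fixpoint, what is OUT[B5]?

Fixpoint table:
  B0:   IN=(all ⊤)   OUT=(all ⊤)
  B1:   IN=(all ⊤)   OUT=(all ⊤)
  B2:   IN=(all ⊤)   OUT=(all ⊤)
  B3:   IN=(all ⊤)   OUT={a:3; rest ⊤}
  B4:   IN={a:3; rest ⊤}   OUT=(all ⊤)
  B5:   IN=(all ⊤)   OUT={c:-2; rest ⊤}

Merge at B5: IN[B5] = OUT[B3] ⊔ OUT[B4] = {a: ⊤, b: ⊤, c: ⊤, d: ⊤, e: ⊤, f: ⊤}
Applying B5's transfer function to that IN value gives OUT[B5] (row B5 above).

Answer: {a: ⊤, b: ⊤, c: -2, d: ⊤, e: ⊤, f: ⊤}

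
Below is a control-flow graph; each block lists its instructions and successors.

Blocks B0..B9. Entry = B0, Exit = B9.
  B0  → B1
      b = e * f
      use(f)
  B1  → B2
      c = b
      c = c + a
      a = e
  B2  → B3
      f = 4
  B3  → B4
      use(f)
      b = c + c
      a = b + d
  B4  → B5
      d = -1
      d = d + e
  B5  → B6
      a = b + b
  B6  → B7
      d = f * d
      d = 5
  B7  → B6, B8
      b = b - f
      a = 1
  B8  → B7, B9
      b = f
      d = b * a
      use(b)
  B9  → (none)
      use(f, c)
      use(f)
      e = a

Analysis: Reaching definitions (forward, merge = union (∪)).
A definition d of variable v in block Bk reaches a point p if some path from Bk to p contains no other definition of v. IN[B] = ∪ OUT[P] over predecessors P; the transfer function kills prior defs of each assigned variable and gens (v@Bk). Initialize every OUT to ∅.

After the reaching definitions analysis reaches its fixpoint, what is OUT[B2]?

Fixpoint table:
  B0:  IN={}  OUT={b@B0}
  B1:  IN={b@B0}  OUT={a@B1, b@B0, c@B1}
  B2:  IN={a@B1, b@B0, c@B1}  OUT={a@B1, b@B0, c@B1, f@B2}
  B3:  IN={a@B1, b@B0, c@B1, f@B2}  OUT={a@B3, b@B3, c@B1, f@B2}
  B4:  IN={a@B3, b@B3, c@B1, f@B2}  OUT={a@B3, b@B3, c@B1, d@B4, f@B2}
  B5:  IN={a@B3, b@B3, c@B1, d@B4, f@B2}  OUT={a@B5, b@B3, c@B1, d@B4, f@B2}
  B6:  IN={a@B5, a@B7, b@B3, b@B7, c@B1, d@B4, d@B6, d@B8, f@B2}  OUT={a@B5, a@B7, b@B3, b@B7, c@B1, d@B6, f@B2}
  B7:  IN={a@B5, a@B7, b@B3, b@B7, b@B8, c@B1, d@B6, d@B8, f@B2}  OUT={a@B7, b@B7, c@B1, d@B6, d@B8, f@B2}
  B8:  IN={a@B7, b@B7, c@B1, d@B6, d@B8, f@B2}  OUT={a@B7, b@B8, c@B1, d@B8, f@B2}
  B9:  IN={a@B7, b@B8, c@B1, d@B8, f@B2}  OUT={a@B7, b@B8, c@B1, d@B8, e@B9, f@B2}

Merge at B2: IN[B2] = OUT[B1] = {a@B1, b@B0, c@B1}
Applying B2's transfer function to that IN value gives OUT[B2] (row B2 above).

Answer: {a@B1, b@B0, c@B1, f@B2}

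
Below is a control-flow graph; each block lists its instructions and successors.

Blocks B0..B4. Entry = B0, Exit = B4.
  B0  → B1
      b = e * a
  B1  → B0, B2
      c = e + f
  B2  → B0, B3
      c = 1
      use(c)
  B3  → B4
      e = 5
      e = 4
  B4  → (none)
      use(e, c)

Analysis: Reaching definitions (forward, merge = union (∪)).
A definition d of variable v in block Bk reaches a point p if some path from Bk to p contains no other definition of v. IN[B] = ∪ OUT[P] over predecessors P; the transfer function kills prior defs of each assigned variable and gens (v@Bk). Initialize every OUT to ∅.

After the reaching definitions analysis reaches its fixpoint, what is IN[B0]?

Fixpoint table:
  B0: | IN={b@B0, c@B1, c@B2} | OUT={b@B0, c@B1, c@B2}
  B1: | IN={b@B0, c@B1, c@B2} | OUT={b@B0, c@B1}
  B2: | IN={b@B0, c@B1} | OUT={b@B0, c@B2}
  B3: | IN={b@B0, c@B2} | OUT={b@B0, c@B2, e@B3}
  B4: | IN={b@B0, c@B2, e@B3} | OUT={b@B0, c@B2, e@B3}

Merge at B0 (entry node, so the boundary value {} is joined with the incoming edge(s)): IN[B0] = {} ⊔ OUT[B1] ⊔ OUT[B2] = {b@B0, c@B1, c@B2}

Answer: {b@B0, c@B1, c@B2}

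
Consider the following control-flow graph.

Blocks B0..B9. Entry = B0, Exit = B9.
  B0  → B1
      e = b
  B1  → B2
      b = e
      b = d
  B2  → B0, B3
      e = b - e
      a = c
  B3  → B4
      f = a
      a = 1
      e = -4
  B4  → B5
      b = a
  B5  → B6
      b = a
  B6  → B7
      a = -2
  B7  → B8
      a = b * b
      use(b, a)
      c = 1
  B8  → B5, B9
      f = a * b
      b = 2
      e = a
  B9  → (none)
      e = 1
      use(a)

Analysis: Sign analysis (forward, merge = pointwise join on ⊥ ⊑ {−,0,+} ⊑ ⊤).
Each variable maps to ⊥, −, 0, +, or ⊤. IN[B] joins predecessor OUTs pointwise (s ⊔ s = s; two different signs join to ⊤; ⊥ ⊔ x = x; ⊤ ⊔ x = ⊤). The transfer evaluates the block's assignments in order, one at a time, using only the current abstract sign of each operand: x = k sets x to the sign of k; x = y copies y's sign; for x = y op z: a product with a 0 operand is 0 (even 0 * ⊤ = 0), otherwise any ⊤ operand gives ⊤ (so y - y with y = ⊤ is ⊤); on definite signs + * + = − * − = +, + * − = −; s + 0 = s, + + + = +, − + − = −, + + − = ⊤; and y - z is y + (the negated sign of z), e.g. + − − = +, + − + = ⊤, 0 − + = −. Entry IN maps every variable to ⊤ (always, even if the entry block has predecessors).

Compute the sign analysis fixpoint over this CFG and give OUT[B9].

Converged values:
  B0:   IN=(all ⊤)   OUT=(all ⊤)
  B1:   IN=(all ⊤)   OUT=(all ⊤)
  B2:   IN=(all ⊤)   OUT=(all ⊤)
  B3:   IN=(all ⊤)   OUT={a:+, e:-; rest ⊤}
  B4:   IN={a:+, e:-; rest ⊤}   OUT={a:+, b:+, e:-; rest ⊤}
  B5:   IN={a:+, b:+; rest ⊤}   OUT={a:+, b:+; rest ⊤}
  B6:   IN={a:+, b:+; rest ⊤}   OUT={a:-, b:+; rest ⊤}
  B7:   IN={a:-, b:+; rest ⊤}   OUT={a:+, b:+, c:+; rest ⊤}
  B8:   IN={a:+, b:+, c:+; rest ⊤}   OUT={a:+, b:+, c:+, e:+, f:+; rest ⊤}
  B9:   IN={a:+, b:+, c:+, e:+, f:+; rest ⊤}   OUT={a:+, b:+, c:+, e:+, f:+; rest ⊤}

Merge at B9: IN[B9] = OUT[B8] = {a: +, b: +, c: +, d: ⊤, e: +, f: +}
Applying B9's transfer function to that IN value gives OUT[B9] (row B9 above).

Answer: {a: +, b: +, c: +, d: ⊤, e: +, f: +}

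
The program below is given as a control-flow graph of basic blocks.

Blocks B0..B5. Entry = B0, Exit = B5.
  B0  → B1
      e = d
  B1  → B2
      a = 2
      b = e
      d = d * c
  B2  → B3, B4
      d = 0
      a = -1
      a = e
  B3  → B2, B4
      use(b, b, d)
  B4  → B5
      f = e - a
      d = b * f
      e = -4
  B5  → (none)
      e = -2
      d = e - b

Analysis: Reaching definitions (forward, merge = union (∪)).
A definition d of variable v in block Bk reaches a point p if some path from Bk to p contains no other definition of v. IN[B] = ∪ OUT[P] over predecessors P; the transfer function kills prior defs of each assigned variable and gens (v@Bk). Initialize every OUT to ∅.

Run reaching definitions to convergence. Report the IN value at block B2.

Per-block solution:
  B0:  IN={}  OUT={e@B0}
  B1:  IN={e@B0}  OUT={a@B1, b@B1, d@B1, e@B0}
  B2:  IN={a@B1, a@B2, b@B1, d@B1, d@B2, e@B0}  OUT={a@B2, b@B1, d@B2, e@B0}
  B3:  IN={a@B2, b@B1, d@B2, e@B0}  OUT={a@B2, b@B1, d@B2, e@B0}
  B4:  IN={a@B2, b@B1, d@B2, e@B0}  OUT={a@B2, b@B1, d@B4, e@B4, f@B4}
  B5:  IN={a@B2, b@B1, d@B4, e@B4, f@B4}  OUT={a@B2, b@B1, d@B5, e@B5, f@B4}

Merge at B2: IN[B2] = OUT[B1] ⊔ OUT[B3] = {a@B1, a@B2, b@B1, d@B1, d@B2, e@B0}

Answer: {a@B1, a@B2, b@B1, d@B1, d@B2, e@B0}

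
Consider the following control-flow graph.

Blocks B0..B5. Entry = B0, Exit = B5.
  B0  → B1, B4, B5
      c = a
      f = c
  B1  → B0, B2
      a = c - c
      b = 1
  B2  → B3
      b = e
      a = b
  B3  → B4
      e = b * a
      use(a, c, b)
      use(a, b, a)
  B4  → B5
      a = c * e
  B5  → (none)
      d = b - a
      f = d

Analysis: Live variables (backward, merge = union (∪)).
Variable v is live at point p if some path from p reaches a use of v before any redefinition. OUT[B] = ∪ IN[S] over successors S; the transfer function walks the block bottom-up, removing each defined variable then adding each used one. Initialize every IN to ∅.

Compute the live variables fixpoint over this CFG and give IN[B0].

Converged values:
  B0:  IN={a, b, e}  OUT={a, b, c, e}
  B1:  IN={c, e}  OUT={a, b, c, e}
  B2:  IN={c, e}  OUT={a, b, c}
  B3:  IN={a, b, c}  OUT={b, c, e}
  B4:  IN={b, c, e}  OUT={a, b}
  B5:  IN={a, b}  OUT={}

Merge at B0: OUT[B0] = IN[B1] ⊔ IN[B4] ⊔ IN[B5] = {a, b, c, e}
Applying B0's transfer function to that OUT value gives IN[B0] (row B0 above).

Answer: {a, b, e}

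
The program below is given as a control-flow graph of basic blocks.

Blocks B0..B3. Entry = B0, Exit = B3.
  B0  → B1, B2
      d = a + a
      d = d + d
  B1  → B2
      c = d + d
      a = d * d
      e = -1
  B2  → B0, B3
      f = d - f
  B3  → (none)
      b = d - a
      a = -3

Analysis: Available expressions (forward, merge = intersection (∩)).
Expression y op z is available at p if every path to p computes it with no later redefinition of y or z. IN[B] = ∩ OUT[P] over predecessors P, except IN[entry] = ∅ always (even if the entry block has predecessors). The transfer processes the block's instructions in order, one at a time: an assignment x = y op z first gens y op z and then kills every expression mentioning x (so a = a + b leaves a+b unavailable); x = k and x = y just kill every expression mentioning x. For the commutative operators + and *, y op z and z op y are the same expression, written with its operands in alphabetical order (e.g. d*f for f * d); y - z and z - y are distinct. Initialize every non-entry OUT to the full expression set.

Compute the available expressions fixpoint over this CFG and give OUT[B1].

Fixpoint table:
  B0:  IN={}  OUT={a+a}
  B1:  IN={a+a}  OUT={d*d, d+d}
  B2:  IN={}  OUT={}
  B3:  IN={}  OUT={}

Merge at B1: IN[B1] = OUT[B0] = {a+a}
Applying B1's transfer function to that IN value gives OUT[B1] (row B1 above).

Answer: {d*d, d+d}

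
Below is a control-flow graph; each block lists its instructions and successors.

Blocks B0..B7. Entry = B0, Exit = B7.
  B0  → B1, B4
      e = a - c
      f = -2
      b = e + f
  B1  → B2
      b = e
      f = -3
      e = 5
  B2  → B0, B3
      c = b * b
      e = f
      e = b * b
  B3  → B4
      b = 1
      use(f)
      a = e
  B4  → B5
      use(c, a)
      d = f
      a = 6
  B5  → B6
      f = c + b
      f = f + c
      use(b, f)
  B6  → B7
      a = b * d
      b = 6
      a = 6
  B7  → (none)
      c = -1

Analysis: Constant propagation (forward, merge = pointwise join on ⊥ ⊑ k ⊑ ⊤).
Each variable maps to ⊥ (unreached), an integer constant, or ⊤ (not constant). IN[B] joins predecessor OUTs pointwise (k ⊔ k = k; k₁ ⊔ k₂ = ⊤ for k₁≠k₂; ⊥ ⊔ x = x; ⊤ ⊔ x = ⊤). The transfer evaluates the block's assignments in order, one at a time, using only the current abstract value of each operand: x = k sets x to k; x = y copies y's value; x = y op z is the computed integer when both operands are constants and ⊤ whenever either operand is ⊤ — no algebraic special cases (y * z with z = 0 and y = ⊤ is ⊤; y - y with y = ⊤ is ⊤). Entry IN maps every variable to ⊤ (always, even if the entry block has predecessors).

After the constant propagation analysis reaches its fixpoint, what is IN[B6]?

Answer: {a: 6, b: ⊤, c: ⊤, d: ⊤, e: ⊤, f: ⊤}

Trace:
Per-block solution:
  B0:  IN=(all ⊤)  OUT={f:-2; rest ⊤}
  B1:  IN={f:-2; rest ⊤}  OUT={e:5, f:-3; rest ⊤}
  B2:  IN={e:5, f:-3; rest ⊤}  OUT={f:-3; rest ⊤}
  B3:  IN={f:-3; rest ⊤}  OUT={b:1, f:-3; rest ⊤}
  B4:  IN=(all ⊤)  OUT={a:6; rest ⊤}
  B5:  IN={a:6; rest ⊤}  OUT={a:6; rest ⊤}
  B6:  IN={a:6; rest ⊤}  OUT={a:6, b:6; rest ⊤}
  B7:  IN={a:6, b:6; rest ⊤}  OUT={a:6, b:6, c:-1; rest ⊤}

Merge at B6: IN[B6] = OUT[B5] = {a: 6, b: ⊤, c: ⊤, d: ⊤, e: ⊤, f: ⊤}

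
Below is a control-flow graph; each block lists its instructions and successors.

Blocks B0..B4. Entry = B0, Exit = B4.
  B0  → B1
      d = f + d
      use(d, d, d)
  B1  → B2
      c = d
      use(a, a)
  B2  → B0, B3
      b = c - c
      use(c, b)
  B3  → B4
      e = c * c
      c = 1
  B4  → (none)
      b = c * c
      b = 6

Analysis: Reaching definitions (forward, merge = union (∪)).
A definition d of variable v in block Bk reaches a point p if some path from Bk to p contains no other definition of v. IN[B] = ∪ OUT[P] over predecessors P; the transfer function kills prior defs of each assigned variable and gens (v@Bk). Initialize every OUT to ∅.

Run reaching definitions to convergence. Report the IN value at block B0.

Fixpoint table:
  B0: | IN={b@B2, c@B1, d@B0} | OUT={b@B2, c@B1, d@B0}
  B1: | IN={b@B2, c@B1, d@B0} | OUT={b@B2, c@B1, d@B0}
  B2: | IN={b@B2, c@B1, d@B0} | OUT={b@B2, c@B1, d@B0}
  B3: | IN={b@B2, c@B1, d@B0} | OUT={b@B2, c@B3, d@B0, e@B3}
  B4: | IN={b@B2, c@B3, d@B0, e@B3} | OUT={b@B4, c@B3, d@B0, e@B3}

Merge at B0 (entry node, so the boundary value {} is joined with the incoming edge(s)): IN[B0] = {} ⊔ OUT[B2] = {b@B2, c@B1, d@B0}

Answer: {b@B2, c@B1, d@B0}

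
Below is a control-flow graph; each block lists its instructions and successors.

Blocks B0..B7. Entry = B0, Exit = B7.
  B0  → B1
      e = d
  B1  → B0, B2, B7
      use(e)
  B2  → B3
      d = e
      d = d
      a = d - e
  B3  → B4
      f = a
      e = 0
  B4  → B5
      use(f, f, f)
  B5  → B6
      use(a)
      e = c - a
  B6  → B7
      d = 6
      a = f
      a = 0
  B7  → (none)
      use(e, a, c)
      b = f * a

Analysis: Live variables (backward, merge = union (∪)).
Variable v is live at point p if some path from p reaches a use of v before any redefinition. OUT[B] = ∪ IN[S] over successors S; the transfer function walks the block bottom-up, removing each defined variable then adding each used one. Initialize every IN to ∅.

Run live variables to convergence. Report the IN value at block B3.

Answer: {a, c}

Working:
Converged values:
  B0:   IN={a, c, d, f}   OUT={a, c, d, e, f}
  B1:   IN={a, c, d, e, f}   OUT={a, c, d, e, f}
  B2:   IN={c, e}   OUT={a, c}
  B3:   IN={a, c}   OUT={a, c, f}
  B4:   IN={a, c, f}   OUT={a, c, f}
  B5:   IN={a, c, f}   OUT={c, e, f}
  B6:   IN={c, e, f}   OUT={a, c, e, f}
  B7:   IN={a, c, e, f}   OUT={}

Merge at B3: OUT[B3] = IN[B4] = {a, c, f}
Applying B3's transfer function to that OUT value gives IN[B3] (row B3 above).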